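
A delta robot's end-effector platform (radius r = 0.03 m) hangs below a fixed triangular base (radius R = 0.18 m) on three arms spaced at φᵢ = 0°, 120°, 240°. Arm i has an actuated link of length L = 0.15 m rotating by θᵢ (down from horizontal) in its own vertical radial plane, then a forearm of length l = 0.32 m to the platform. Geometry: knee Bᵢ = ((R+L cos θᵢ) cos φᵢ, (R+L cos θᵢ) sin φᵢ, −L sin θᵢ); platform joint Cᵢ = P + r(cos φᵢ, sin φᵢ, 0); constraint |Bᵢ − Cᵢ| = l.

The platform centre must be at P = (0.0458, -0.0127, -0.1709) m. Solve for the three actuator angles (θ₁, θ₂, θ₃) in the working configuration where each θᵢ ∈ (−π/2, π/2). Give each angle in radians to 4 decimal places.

θ₁ = -0.1742, θ₂ = 0.6111, θ₃ = 0.4362

arm 1 (φ=0.0°): x'=0.0458, y'=-0.0127
  e−x'=0.1042;  (l²−L²−(e−x')²−y'²−z²)/2L = 0.1322
  √(A²+B²)=0.2002;  θ1 = -1.0233+0.8490 ≈ -0.1742
rotate P by −φ2: (-0.0339, -0.0333, -0.1709)
  A=0.1839, B=-0.1709, C=(l²−L²−A²−y'²−z²)/(2L)=0.0525
  √(A²+B²)=0.2510;  θ2 = -0.7488+1.3599 ≈ 0.6111
rotate P by −φ3: (-0.0119, 0.0460, -0.1709)
  A=0.1619, B=-0.1709, C=(l²−L²−A²−y'²−z²)/(2L)=0.0745
  θ3 = atan2(B,A) + arccos(C/0.2354) = 0.4362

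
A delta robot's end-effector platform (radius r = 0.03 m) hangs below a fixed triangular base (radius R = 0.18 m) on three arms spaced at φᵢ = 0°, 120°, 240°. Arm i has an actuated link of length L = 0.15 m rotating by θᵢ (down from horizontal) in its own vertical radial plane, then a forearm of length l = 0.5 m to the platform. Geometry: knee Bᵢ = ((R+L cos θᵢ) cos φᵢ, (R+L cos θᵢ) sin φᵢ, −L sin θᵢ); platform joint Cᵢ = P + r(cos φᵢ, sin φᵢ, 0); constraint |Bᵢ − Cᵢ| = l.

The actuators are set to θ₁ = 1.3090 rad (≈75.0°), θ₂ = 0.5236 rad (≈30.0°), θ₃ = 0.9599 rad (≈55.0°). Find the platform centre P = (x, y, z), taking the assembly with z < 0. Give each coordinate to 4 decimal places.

arm 1 at φ=0.0°: (R−r)+L cos θ1 = 0.1888;  O1 = (0.1888, 0.0000, -0.1449)
arm 2 at φ=120.0°: (R−r)+L cos θ2 = 0.2799;  O2 = (-0.1400, 0.2424, -0.0750)
φ3=240.0°: virtual centre (-0.1180, -0.2044, -0.1229), radius l
subtract pairs → two planes through P
linear system: -0.6575x+0.4848y = 0.0273−0.1398z; -0.6137x+-0.4088y = 0.0142−0.0440z
det = 0.5663;  x = -0.0319+0.1386z,  y = 0.0132+-0.1003z
into |P−O₁|² = l²: 1.0293z² + 0.2260z + -0.1801 = 0;  Δ = 0.7927;  z = -0.5423 or 0.3227 → z<0 root = -0.5423
x = -0.1070, y = 0.0676

(-0.1070, 0.0676, -0.5423)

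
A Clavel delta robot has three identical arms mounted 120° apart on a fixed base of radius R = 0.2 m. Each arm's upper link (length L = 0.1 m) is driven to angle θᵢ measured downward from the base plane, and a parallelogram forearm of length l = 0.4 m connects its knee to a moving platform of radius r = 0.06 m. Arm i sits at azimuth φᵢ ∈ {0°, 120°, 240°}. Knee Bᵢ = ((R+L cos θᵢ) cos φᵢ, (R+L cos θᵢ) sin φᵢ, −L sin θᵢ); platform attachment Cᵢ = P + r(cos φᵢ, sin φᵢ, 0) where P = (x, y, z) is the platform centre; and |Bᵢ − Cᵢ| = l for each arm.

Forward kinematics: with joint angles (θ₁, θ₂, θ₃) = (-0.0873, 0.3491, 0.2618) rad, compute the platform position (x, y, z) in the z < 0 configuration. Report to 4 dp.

(0.0383, -0.0079, -0.3368)

arm 1 at φ=0.0°: ρ1 = 0.2396;  O1 = (0.2396, 0.0000, 0.0087)
O2 = (0.2340·cos120.0°, 0.2340·sin120.0°, -0.0342) = (-0.1170, 0.2026, -0.0342)
φ3=240.0°: virtual centre (-0.1183, -0.2049, -0.0259), radius l
eliminate P² terms by subtracting sphere 1 from 2 and 3
[-0.7132 0.4052 -0.0858]·P = -0.0016;  [-0.7158 -0.4098 -0.0692]·P = -0.0008
Cramer: x(z) = 0.0017-0.1086z;  y(z) = -0.0009+0.0208z
into |P−O₁|² = l²: 1.0122z² + 0.0342z + -0.1033 = 0;  Δ = 0.4195;  z = -0.3368 or 0.3030 → z<0 root = -0.3368
x = 0.0383, y = -0.0079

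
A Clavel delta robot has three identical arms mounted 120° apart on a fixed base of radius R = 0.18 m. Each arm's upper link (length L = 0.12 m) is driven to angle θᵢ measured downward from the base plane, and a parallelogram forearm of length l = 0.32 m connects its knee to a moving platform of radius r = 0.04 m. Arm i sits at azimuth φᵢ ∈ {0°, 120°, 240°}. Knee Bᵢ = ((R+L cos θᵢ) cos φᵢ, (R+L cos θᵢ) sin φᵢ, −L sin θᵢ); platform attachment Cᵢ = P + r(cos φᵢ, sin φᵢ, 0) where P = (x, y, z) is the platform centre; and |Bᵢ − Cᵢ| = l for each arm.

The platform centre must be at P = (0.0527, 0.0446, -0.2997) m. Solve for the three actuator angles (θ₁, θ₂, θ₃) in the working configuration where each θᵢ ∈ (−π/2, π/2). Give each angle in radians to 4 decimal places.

arm 1 (φ=0.0°): x'=0.0527, y'=0.0446
  e−x'=0.0873;  (l²−L²−(e−x')²−y'²−z²)/2L = -0.0476
  √(A²+B²)=0.3122;  θ1 = -1.2873+1.7240 ≈ 0.4366
φ2=120.0° → target in arm frame (0.0123, -0.0679)
  A cos θ + B sin θ = C:  0.1277·cos θ + -0.2997·sin θ = -0.0948
  γ=atan2(-0.2997,0.1277)=-1.1679;  ψ=arccos(-0.2910)=1.8660;  θ2=γ+ψ≈0.6981
rotate P by −φ3: (-0.0650, 0.0233, -0.2997)
  e−x'=0.2050;  (l²−L²−(e−x')²−y'²−z²)/2L = -0.1849
  γ=atan2(-0.2997,0.2050)=-0.9709;  ψ=arccos(-0.5093)=2.1051;  θ3=γ+ψ≈1.1342

θ₁ = 0.4366, θ₂ = 0.6981, θ₃ = 1.1342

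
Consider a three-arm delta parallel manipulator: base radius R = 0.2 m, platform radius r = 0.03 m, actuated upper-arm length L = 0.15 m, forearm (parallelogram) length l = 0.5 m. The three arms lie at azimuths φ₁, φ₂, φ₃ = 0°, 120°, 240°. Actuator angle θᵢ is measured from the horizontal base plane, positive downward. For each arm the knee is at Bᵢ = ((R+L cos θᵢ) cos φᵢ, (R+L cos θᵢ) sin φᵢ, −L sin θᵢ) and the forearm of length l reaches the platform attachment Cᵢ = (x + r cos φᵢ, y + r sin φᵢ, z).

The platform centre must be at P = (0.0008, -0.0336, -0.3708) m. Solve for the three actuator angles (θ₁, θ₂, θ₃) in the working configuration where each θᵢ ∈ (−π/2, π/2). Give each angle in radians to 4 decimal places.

θ₁ = -0.0872, θ₂ = 0.0871, θ₃ = -0.2618

φ1=0.0° → target in arm frame (0.0008, -0.0336)
  e−x'=0.1692;  (l²−L²−(e−x')²−y'²−z²)/2L = 0.2008
  √(A²+B²)=0.4076;  θ1 = -1.1427+1.0556 ≈ -0.0872
rotate P by −φ2: (-0.0295, 0.0161, -0.3708)
  A=0.1995, B=-0.3708, C=(l²−L²−A²−y'²−z²)/(2L)=0.1665
  θ2 = atan2(B,A) + arccos(C/0.4211) = 0.0871
rotate P by −φ3: (0.0287, 0.0175, -0.3708)
  e−x'=0.1413;  (l²−L²−(e−x')²−y'²−z²)/2L = 0.2325
  √(A²+B²)=0.3968;  θ3 = -1.2067+0.9449 ≈ -0.2618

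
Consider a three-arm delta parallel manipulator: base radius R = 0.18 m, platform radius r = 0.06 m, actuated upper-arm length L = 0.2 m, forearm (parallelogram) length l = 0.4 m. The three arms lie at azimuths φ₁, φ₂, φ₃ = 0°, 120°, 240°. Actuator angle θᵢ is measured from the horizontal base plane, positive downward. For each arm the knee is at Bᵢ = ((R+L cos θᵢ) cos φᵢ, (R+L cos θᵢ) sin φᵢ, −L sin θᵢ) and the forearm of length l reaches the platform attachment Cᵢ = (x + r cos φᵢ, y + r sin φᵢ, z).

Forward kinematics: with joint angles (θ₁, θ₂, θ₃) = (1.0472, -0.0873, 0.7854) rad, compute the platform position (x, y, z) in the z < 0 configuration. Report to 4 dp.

(-0.1208, 0.1165, -0.3471)

φ1=0.0°: virtual centre (0.2200, 0.0000, -0.1732), radius l
arm 2 at φ=120.0°: (R−r)+L cos θ2 = 0.3192;  centre 2 = (-0.1596, 0.2765, 0.0174)
arm 3 at φ=240.0°: (R−r)+L cos θ3 = 0.2614;  centre 3 = (-0.1307, -0.2264, -0.1414)
eliminate P² terms by subtracting sphere 1 from 2 and 3
[-0.7592 0.5529 0.3813]·P = 0.0238;  [-0.7014 -0.4528 0.0636]·P = 0.0099
det = 0.7316;  x = -0.0223+0.2840z,  y = 0.0125+-0.2996z
into |P−centre ₁|² = l²: 1.1704z² + 0.2013z + -0.0712 = 0;  Δ = 0.3737;  z = -0.3471 or 0.1751 → z<0 root = -0.3471
x = -0.1208, y = 0.1165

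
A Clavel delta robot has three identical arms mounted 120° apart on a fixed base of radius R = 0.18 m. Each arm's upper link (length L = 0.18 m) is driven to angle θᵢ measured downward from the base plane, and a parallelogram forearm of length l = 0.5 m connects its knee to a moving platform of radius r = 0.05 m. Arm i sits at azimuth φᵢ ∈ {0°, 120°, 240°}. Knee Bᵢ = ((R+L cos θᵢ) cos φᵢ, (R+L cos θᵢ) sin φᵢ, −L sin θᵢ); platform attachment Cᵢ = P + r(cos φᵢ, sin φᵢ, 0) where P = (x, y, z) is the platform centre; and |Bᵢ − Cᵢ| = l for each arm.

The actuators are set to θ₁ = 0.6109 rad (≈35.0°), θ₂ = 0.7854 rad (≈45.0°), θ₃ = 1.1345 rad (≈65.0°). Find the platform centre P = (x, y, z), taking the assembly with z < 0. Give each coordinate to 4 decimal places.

arm 1 at φ=0.0°: e+L cos θ1 = 0.2774;  S1 = (0.2774, 0.0000, -0.1032)
φ2=120.0°: virtual centre (-0.1286, 0.2228, -0.1273), radius l
S3 = (0.2061·cos240.0°, 0.2061·sin240.0°, -0.1631) = (-0.1030, -0.1785, -0.1631)
|S₂|²−|S₁|² = -0.0052;  |S₃|²−|S₁|² = -0.0186
[-0.8122 0.4456 -0.0481]·P = -0.0052;  [-0.7610 -0.3569 -0.1198]·P = -0.0186
det = 0.6290;  x = 0.0161+-0.1121z,  y = 0.0176+-0.0965z
into |P−S₁|² = l²: 1.0219z² + 0.2617z + -0.1707 = 0;  Δ = 0.7664;  z = -0.5564 or 0.3003 → z<0 root = -0.5564
x = 0.0785, y = 0.0713

(0.0785, 0.0713, -0.5564)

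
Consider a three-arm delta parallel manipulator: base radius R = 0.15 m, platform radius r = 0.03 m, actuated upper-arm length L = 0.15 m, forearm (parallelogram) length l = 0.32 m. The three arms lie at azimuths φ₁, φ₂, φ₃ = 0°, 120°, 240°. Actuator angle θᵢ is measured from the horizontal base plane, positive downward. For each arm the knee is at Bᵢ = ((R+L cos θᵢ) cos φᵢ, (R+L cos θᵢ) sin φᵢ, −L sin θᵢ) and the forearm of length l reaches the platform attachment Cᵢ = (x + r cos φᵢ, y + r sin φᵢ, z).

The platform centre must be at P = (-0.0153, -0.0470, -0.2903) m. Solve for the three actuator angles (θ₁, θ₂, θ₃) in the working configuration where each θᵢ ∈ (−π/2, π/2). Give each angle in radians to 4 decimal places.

θ₁ = 0.6982, θ₂ = 0.7858, θ₃ = 0.3493

rotate P by −φ1: (-0.0153, -0.0470, -0.2903)
  e−x'=0.1353;  (l²−L²−(e−x')²−y'²−z²)/2L = -0.0830
  θ1 = atan2(B,A) + arccos(C/0.3203) = 0.6982
φ2=120.0° → target in arm frame (-0.0331, 0.0368)
  A=0.1531, B=-0.2903, C=(l²−L²−A²−y'²−z²)/(2L)=-0.0972
  θ2 = atan2(B,A) + arccos(C/0.3282) = 0.7858
arm 3 (φ=240.0°): x'=0.0484, y'=0.0102
  e−x'=0.0716;  (l²−L²−(e−x')²−y'²−z²)/2L = -0.0320
  γ=atan2(-0.2903,0.0716)=-1.3288;  ψ=arccos(-0.1072)=1.6782;  θ3=γ+ψ≈0.3493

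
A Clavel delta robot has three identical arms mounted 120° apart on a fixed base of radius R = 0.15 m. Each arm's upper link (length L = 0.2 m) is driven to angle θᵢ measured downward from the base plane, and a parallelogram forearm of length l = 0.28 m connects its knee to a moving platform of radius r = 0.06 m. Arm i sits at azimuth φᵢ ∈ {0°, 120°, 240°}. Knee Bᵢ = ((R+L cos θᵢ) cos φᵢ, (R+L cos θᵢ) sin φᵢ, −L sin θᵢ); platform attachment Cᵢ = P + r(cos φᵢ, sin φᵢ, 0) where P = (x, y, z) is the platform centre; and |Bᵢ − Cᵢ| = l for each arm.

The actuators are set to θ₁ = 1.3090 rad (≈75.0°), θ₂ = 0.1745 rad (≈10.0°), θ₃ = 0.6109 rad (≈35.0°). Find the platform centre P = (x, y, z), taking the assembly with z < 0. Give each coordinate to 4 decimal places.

arm 1 at φ=0.0°: ρ1 = 0.1418;  S1 = (0.1418, 0.0000, -0.1932)
S2 = (0.2870·cos120.0°, 0.2870·sin120.0°, -0.0347) = (-0.1435, 0.2485, -0.0347)
arm 3 at φ=240.0°: ρ3 = 0.2538;  S3 = (-0.1269, -0.2198, -0.1147)
subtract pairs → two planes through P
linear system: -0.5705x+0.4970y = 0.0261−0.3169z; -0.5374x+-0.4396y = 0.0202−0.1569z
det = 0.5179;  x = -0.0415+0.4196z,  y = 0.0049+-0.1560z
sphere 1 gives Az²+Bz+C=0 with A=1.2004, B=0.2310, C=-0.0075;  B²−4AC=0.0891;  roots -0.2206, 0.0281;  negative root z = -0.2206
x = -0.1341, y = 0.0393

(-0.1341, 0.0393, -0.2206)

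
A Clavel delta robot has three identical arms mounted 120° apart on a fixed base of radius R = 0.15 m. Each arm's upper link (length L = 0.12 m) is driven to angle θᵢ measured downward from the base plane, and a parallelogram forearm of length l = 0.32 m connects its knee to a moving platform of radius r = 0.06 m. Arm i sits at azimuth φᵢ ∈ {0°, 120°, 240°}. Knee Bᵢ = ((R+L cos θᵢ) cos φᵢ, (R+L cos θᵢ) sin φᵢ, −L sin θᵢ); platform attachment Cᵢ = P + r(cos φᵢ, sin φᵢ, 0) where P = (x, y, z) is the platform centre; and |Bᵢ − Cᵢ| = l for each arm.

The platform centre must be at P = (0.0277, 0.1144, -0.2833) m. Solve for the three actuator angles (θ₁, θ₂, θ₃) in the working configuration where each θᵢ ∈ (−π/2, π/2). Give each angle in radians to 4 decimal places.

θ₁ = 0.3494, θ₂ = 0.0003, θ₃ = 1.0473

arm 1 (φ=0.0°): x'=0.0277, y'=0.1144
  A cos θ + B sin θ = C:  0.0623·cos θ + -0.2833·sin θ = -0.0384
  γ=atan2(-0.2833,0.0623)=-1.3543;  ψ=arccos(-0.1325)=1.7037;  θ1=γ+ψ≈0.3494
rotate P by −φ2: (0.0852, -0.0812, -0.2833)
  A cos θ + B sin θ = C:  0.0048·cos θ + -0.2833·sin θ = 0.0047
  √(A²+B²)=0.2833;  θ2 = -1.5539+1.5542 ≈ 0.0003
rotate P by −φ3: (-0.1129, -0.0332, -0.2833)
  e−x'=0.2029;  (l²−L²−(e−x')²−y'²−z²)/2L = -0.1439
  θ3 = atan2(B,A) + arccos(C/0.3485) = 1.0473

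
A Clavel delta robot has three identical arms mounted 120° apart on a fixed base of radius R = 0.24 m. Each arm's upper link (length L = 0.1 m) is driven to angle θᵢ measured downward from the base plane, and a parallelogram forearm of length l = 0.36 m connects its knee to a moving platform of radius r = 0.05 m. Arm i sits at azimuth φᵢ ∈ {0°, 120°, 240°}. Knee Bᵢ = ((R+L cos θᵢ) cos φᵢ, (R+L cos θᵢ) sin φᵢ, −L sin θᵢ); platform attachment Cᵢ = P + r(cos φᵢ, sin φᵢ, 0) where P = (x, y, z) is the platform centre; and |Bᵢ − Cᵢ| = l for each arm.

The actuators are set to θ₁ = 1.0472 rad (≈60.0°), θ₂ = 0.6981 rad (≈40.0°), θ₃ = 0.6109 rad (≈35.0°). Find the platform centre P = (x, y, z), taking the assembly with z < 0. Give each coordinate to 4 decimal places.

arm 1 at φ=0.0°: (R−r)+L cos θ1 = 0.2400;  O1 = (0.2400, 0.0000, -0.0866)
arm 2 at φ=120.0°: (R−r)+L cos θ2 = 0.2666;  O2 = (-0.1333, 0.2309, -0.0643)
φ3=240.0°: virtual centre (-0.1360, -0.2355, -0.0574), radius l
subtract pairs → two planes through P
plane₁₂: -0.7466x+0.4618y+0.0447z = 0.0101
det = 0.6988;  x = -0.0148+0.0687z,  y = -0.0021+0.0144z
quadratic in z: (1.0049)z²+(0.1381)z+(-0.0572)=0, √Δ=0.4988 → z ∈ {-0.3169, 0.1795}; z = -0.3169 (taking z<0)
x = -0.0366, y = -0.0067

(-0.0366, -0.0067, -0.3169)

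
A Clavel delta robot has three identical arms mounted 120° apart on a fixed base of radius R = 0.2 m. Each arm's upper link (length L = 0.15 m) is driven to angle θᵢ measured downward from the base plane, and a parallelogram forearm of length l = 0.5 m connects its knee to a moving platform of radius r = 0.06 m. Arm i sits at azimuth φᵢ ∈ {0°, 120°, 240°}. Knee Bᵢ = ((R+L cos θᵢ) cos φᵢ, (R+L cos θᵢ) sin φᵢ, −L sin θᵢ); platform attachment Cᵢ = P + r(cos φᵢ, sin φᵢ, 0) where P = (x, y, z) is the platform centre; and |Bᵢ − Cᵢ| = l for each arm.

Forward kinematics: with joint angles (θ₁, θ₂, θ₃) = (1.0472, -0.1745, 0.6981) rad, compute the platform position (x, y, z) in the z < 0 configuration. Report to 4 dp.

φ1=0.0°: virtual centre (0.2150, 0.0000, -0.1299), radius l
centre 2 = (0.2877·cos120.0°, 0.2877·sin120.0°, 0.0260) = (-0.1439, 0.2492, 0.0260)
φ3=240.0°: virtual centre (-0.1275, -0.2208, -0.0964), radius l
|centre ₂|²−|centre ₁|² = 0.0204;  |centre ₃|²−|centre ₁|² = 0.0112
[-0.7177 0.4983 0.3119]·P = 0.0204;  [-0.6849 -0.4415 0.0670]·P = 0.0112
det = 0.6582;  x = -0.0221+0.2599z,  y = 0.0090+-0.2515z
into |P−centre ₁|² = l²: 1.1308z² + 0.1320z + -0.1768 = 0;  Δ = 0.8172;  z = -0.4581 or 0.3413 → z<0 root = -0.4581
x = -0.1412, y = 0.1242

(-0.1412, 0.1242, -0.4581)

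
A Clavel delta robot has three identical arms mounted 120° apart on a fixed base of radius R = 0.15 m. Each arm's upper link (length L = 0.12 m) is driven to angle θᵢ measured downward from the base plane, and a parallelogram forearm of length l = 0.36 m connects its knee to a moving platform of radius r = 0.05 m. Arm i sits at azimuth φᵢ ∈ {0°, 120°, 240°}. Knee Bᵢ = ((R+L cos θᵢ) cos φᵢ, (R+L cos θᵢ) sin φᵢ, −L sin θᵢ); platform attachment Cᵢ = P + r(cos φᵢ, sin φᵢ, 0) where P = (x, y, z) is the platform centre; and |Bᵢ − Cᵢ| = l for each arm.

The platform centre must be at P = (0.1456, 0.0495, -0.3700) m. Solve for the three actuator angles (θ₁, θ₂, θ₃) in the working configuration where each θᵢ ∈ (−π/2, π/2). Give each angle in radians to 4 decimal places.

arm 1 (φ=0.0°): x'=0.1456, y'=0.0495
  e−x'=-0.0456;  (l²−L²−(e−x')²−y'²−z²)/2L = -0.1093
  γ=atan2(-0.3700,-0.0456)=-1.6934;  ψ=arccos(-0.2932)=1.8683;  θ1=γ+ψ≈0.1749
arm 2 (φ=120.0°): x'=-0.0299, y'=-0.1508
  A=0.1299, B=-0.3700, C=(l²−L²−A²−y'²−z²)/(2L)=-0.2556
  √(A²+B²)=0.3922;  θ2 = -1.2331+2.2806 ≈ 1.0475
arm 3 (φ=240.0°): x'=-0.1157, y'=0.1013
  A cos θ + B sin θ = C:  0.2157·cos θ + -0.3700·sin θ = -0.3270
  γ=atan2(-0.3700,0.2157)=-1.0431;  ψ=arccos(-0.7636)=2.4396;  θ3=γ+ψ≈1.3966

θ₁ = 0.1749, θ₂ = 1.0475, θ₃ = 1.3966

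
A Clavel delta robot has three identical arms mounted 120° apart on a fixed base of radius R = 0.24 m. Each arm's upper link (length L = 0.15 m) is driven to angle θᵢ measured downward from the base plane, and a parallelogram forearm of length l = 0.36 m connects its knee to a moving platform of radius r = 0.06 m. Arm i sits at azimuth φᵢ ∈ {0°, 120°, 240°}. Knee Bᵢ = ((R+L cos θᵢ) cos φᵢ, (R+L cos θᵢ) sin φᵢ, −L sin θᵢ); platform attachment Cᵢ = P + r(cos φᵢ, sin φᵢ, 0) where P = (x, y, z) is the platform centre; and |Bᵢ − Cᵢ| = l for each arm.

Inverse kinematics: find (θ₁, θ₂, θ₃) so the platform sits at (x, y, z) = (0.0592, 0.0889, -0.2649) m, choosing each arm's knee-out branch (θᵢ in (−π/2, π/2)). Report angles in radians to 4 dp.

θ₁ = 0.2619, θ₂ = 0.3493, θ₃ = 1.2216

φ1=0.0° → target in arm frame (0.0592, 0.0889)
  e−x'=0.1208;  (l²−L²−(e−x')²−y'²−z²)/2L = 0.0481
  √(A²+B²)=0.2911;  θ1 = -1.1429+1.4048 ≈ 0.2619
φ2=120.0° → target in arm frame (0.0474, -0.0957)
  A=0.1326, B=-0.2649, C=(l²−L²−A²−y'²−z²)/(2L)=0.0339
  √(A²+B²)=0.2962;  θ2 = -1.1067+1.4560 ≈ 0.3493
φ3=240.0° → target in arm frame (-0.1066, 0.0068)
  A cos θ + B sin θ = C:  0.2866·cos θ + -0.2649·sin θ = -0.1508
  γ=atan2(-0.2649,0.2866)=-0.7461;  ψ=arccos(-0.3865)=1.9676;  θ3=γ+ψ≈1.2216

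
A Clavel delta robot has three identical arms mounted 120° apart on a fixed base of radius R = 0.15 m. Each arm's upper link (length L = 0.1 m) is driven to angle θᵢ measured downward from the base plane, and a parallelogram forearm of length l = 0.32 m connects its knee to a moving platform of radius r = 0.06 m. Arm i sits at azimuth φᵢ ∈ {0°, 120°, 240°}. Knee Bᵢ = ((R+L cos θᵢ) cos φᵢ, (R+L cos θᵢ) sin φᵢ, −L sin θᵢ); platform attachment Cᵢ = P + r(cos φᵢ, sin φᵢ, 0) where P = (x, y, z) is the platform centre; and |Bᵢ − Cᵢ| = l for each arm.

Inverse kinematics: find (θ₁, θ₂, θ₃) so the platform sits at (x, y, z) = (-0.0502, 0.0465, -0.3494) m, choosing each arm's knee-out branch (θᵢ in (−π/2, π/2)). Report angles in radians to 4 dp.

θ₁ = 1.1348, θ₂ = 0.5239, θ₃ = 0.9602

rotate P by −φ1: (-0.0502, 0.0465, -0.3494)
  A=0.1402, B=-0.3494, C=(l²−L²−A²−y'²−z²)/(2L)=-0.2575
  √(A²+B²)=0.3765;  θ1 = -1.1892+2.3240 ≈ 1.1348
φ2=120.0° → target in arm frame (0.0654, 0.0202)
  A cos θ + B sin θ = C:  0.0246·cos θ + -0.3494·sin θ = -0.1535
  √(A²+B²)=0.3503;  θ2 = -1.5004+2.0244 ≈ 0.5239
rotate P by −φ3: (-0.0152, -0.0667, -0.3494)
  e−x'=0.1052;  (l²−L²−(e−x')²−y'²−z²)/2L = -0.2260
  γ=atan2(-0.3494,0.1052)=-1.2784;  ψ=arccos(-0.6193)=2.2386;  θ3=γ+ψ≈0.9602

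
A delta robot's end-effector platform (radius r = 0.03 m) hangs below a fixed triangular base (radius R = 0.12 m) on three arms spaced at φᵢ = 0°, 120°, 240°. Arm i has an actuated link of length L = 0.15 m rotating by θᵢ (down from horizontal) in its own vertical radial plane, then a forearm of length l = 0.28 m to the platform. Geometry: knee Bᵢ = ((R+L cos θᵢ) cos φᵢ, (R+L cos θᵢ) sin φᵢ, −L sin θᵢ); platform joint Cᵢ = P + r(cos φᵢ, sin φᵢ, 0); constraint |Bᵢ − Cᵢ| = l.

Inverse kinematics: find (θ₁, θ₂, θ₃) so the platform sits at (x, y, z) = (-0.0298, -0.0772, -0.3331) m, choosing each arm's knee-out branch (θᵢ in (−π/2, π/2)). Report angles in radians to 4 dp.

arm 1 (φ=0.0°): x'=-0.0298, y'=-0.0772
  A cos θ + B sin θ = C:  0.1198·cos θ + -0.3331·sin θ = -0.2512
  √(A²+B²)=0.3540;  θ1 = -1.2255+2.3599 ≈ 1.1343
arm 2 (φ=120.0°): x'=-0.0520, y'=0.0644
  A cos θ + B sin θ = C:  0.1420·cos θ + -0.3331·sin θ = -0.2645
  √(A²+B²)=0.3621;  θ2 = -1.1679+2.3899 ≈ 1.2220
rotate P by −φ3: (0.0818, 0.0128, -0.3331)
  A cos θ + B sin θ = C:  0.0082·cos θ + -0.3331·sin θ = -0.1843
  √(A²+B²)=0.3332;  θ3 = -1.5461+2.1569 ≈ 0.6108

θ₁ = 1.1343, θ₂ = 1.2220, θ₃ = 0.6108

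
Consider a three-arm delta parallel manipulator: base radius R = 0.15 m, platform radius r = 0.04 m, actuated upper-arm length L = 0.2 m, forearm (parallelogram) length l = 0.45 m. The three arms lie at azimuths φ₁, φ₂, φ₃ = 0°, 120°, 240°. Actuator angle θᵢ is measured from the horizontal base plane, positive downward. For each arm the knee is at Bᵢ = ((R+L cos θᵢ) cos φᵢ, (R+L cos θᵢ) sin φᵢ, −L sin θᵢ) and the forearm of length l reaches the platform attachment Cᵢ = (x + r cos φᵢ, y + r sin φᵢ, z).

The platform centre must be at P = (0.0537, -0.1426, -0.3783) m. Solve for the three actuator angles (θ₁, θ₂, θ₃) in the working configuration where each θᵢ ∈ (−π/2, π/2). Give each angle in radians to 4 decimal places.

rotate P by −φ1: (0.0537, -0.1426, -0.3783)
  A=0.0563, B=-0.3783, C=(l²−L²−A²−y'²−z²)/(2L)=-0.0103
  √(A²+B²)=0.3825;  θ1 = -1.4231+1.5977 ≈ 0.1746
rotate P by −φ2: (-0.1503, 0.0248, -0.3783)
  A=0.2603, B=-0.3783, C=(l²−L²−A²−y'²−z²)/(2L)=-0.1225
  γ=atan2(-0.3783,0.2603)=-0.9680;  ψ=arccos(-0.2668)=1.8408;  θ2=γ+ψ≈0.8728
arm 3 (φ=240.0°): x'=0.0966, y'=0.1178
  A=0.0134, B=-0.3783, C=(l²−L²−A²−y'²−z²)/(2L)=0.0133
  γ=atan2(-0.3783,0.0134)=-1.5355;  ψ=arccos(0.0352)=1.5356;  θ3=γ+ψ≈0.0001

θ₁ = 0.1746, θ₂ = 0.8728, θ₃ = 0.0001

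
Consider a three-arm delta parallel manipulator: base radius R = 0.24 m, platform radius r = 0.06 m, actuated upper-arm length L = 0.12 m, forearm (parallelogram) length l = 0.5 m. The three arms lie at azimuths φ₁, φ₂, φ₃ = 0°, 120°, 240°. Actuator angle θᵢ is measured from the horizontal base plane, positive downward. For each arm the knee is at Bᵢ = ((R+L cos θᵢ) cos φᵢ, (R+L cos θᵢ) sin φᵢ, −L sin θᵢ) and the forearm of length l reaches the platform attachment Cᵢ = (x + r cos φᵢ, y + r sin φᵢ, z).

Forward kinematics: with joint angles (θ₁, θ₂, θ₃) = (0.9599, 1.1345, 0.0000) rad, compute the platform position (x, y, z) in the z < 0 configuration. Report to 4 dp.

φ1=0.0°: virtual centre (0.2488, 0.0000, -0.0983), radius l
φ2=120.0°: virtual centre (-0.1154, 0.1998, -0.1088), radius l
O3 = (0.3000·cos240.0°, 0.3000·sin240.0°, 0.0000) = (-0.1500, -0.2598, 0.0000)
subtract pairs → two planes through P
linear system: -0.7284x+0.3996y = -0.0065−-0.0209z; -0.7977x+-0.5196y = 0.0184−0.1966z
det = 0.6972;  x = -0.0057+0.0971z,  y = -0.0267+0.2293z
into |P−O₁|² = l²: 1.0620z² + 0.1349z + -0.1748 = 0;  Δ = 0.7609;  z = -0.4742 or 0.3472 → z<0 root = -0.4742
x = -0.0517, y = -0.1355

(-0.0517, -0.1355, -0.4742)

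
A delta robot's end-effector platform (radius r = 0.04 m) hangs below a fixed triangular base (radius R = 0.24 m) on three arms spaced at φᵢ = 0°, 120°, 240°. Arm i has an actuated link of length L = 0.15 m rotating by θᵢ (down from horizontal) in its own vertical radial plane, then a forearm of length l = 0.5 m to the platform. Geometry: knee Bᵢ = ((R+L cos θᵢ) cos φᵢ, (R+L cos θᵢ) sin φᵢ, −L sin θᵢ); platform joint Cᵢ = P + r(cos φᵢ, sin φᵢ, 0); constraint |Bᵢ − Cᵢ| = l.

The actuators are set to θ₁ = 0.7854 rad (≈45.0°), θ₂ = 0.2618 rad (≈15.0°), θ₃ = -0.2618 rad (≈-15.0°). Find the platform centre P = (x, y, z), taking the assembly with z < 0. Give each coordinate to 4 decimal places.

(-0.1026, -0.0506, -0.3897)

arm 1 at φ=0.0°: e+L cos θ1 = 0.3061;  O1 = (0.3061, 0.0000, -0.1061)
arm 2 at φ=120.0°: e+L cos θ2 = 0.3449;  O2 = (-0.1724, 0.2987, -0.0388)
arm 3 at φ=240.0°: e+L cos θ3 = 0.3449;  O3 = (-0.1724, -0.2987, 0.0388)
subtract pairs → two planes through P
[-0.9570 0.5974 0.1345]·P = 0.0155;  [-0.9570 -0.5974 0.2898]·P = 0.0155
det = 1.1434;  x = -0.0162+0.2217z,  y = 0.0000+0.1300z
quadratic in z: (1.0660)z²+(0.0693)z+(-0.1349)=0, √Δ=0.7615 → z ∈ {-0.3897, 0.3247}; z = -0.3897 (taking z<0)
x = -0.1026, y = -0.0506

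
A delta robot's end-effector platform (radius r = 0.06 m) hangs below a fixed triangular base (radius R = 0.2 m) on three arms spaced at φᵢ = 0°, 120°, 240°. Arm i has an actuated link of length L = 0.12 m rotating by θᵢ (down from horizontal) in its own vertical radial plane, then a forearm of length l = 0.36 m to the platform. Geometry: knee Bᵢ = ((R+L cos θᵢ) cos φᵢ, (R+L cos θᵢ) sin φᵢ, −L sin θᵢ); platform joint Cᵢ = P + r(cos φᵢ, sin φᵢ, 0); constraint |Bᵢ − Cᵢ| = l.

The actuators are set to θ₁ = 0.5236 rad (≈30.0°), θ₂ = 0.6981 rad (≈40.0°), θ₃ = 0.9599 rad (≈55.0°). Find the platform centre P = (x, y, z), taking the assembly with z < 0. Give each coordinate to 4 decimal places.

O1 = (0.2439·cos0.0°, 0.2439·sin0.0°, -0.0600) = (0.2439, 0.0000, -0.0600)
arm 2 at φ=120.0°: e+L cos θ2 = 0.2319;  O2 = (-0.1160, 0.2009, -0.0771)
O3 = (0.2088·cos240.0°, 0.2088·sin240.0°, -0.0983) = (-0.1044, -0.1809, -0.0983)
eliminate P² terms by subtracting sphere 1 from 2 and 3
linear system: -0.7198x+0.4017y = -0.0034−-0.0343z; -0.6967x+-0.3617y = -0.0098−-0.0766z
det = 0.5402;  x = 0.0096+-0.0799z,  y = 0.0088+-0.0579z
into |P−O₁|² = l²: 1.0097z² + 0.1564z + -0.0710 = 0;  Δ = 0.3112;  z = -0.3537 or 0.1988 → z<0 root = -0.3537
x = 0.0378, y = 0.0292

(0.0378, 0.0292, -0.3537)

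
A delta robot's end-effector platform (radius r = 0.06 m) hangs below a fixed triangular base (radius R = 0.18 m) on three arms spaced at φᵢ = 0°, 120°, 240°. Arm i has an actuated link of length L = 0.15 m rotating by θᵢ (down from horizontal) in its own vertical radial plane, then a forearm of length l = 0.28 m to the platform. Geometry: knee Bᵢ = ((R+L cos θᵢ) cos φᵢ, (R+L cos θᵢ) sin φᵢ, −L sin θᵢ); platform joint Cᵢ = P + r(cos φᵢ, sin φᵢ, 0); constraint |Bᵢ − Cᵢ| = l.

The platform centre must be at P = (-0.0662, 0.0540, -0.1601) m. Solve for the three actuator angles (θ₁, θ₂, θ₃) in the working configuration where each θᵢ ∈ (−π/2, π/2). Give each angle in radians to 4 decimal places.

rotate P by −φ1: (-0.0662, 0.0540, -0.1601)
  A=0.1862, B=-0.1601, C=(l²−L²−A²−y'²−z²)/(2L)=-0.0244
  θ1 = atan2(B,A) + arccos(C/0.2456) = 0.9601
rotate P by −φ2: (0.0799, 0.0303, -0.1601)
  A=0.0401, B=-0.1601, C=(l²−L²−A²−y'²−z²)/(2L)=0.0925
  √(A²+B²)=0.1651;  θ2 = -1.3252+0.9762 ≈ -0.3490
φ3=240.0° → target in arm frame (-0.0137, -0.0843)
  e−x'=0.1337;  (l²−L²−(e−x')²−y'²−z²)/2L = 0.0176
  √(A²+B²)=0.2086;  θ3 = -0.8751+1.4862 ≈ 0.6110

θ₁ = 0.9601, θ₂ = -0.3490, θ₃ = 0.6110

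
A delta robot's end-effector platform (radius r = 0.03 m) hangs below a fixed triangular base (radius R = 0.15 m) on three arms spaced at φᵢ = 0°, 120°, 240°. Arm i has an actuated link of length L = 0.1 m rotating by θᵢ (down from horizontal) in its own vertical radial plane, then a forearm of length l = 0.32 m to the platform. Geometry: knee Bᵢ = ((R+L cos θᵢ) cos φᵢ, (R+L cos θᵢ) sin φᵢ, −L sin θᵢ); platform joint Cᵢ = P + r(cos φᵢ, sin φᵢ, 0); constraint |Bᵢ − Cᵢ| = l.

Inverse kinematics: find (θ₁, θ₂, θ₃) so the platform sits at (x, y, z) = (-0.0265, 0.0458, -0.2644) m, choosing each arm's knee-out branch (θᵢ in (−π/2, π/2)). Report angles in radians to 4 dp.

θ₁ = 0.5236, θ₂ = -0.0876, θ₃ = 0.5230

arm 1 (φ=0.0°): x'=-0.0265, y'=0.0458
  A=0.1465, B=-0.2644, C=(l²−L²−A²−y'²−z²)/(2L)=-0.0053
  θ1 = atan2(B,A) + arccos(C/0.3023) = 0.5236
φ2=120.0° → target in arm frame (0.0529, 0.0000)
  A cos θ + B sin θ = C:  0.0671·cos θ + -0.2644·sin θ = 0.0900
  γ=atan2(-0.2644,0.0671)=-1.3223;  ψ=arccos(0.3298)=1.2347;  θ2=γ+ψ≈-0.0876
φ3=240.0° → target in arm frame (-0.0264, -0.0458)
  A cos θ + B sin θ = C:  0.1464·cos θ + -0.2644·sin θ = -0.0052
  θ3 = atan2(B,A) + arccos(C/0.3022) = 0.5230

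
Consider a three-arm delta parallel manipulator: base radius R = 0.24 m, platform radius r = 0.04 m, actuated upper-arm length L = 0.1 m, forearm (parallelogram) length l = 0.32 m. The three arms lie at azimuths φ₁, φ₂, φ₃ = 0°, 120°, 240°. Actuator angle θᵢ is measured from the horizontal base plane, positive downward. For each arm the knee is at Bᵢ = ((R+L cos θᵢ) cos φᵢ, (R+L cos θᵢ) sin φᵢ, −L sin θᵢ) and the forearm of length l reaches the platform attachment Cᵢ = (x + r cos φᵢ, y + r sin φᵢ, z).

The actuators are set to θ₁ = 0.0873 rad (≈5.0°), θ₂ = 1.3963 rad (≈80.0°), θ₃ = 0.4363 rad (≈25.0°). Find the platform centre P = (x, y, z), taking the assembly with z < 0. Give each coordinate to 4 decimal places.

(0.0559, -0.0643, -0.2059)

centre 1 = (0.2996·cos0.0°, 0.2996·sin0.0°, -0.0087) = (0.2996, 0.0000, -0.0087)
φ2=120.0°: virtual centre (-0.1087, 0.1882, -0.0985), radius l
centre 3 = (0.2906·cos240.0°, 0.2906·sin240.0°, -0.0423) = (-0.1453, -0.2517, -0.0423)
|centre ₂|²−|centre ₁|² = -0.0329;  |centre ₃|²−|centre ₁|² = -0.0036
plane₁₂: -0.8166x+0.3765y+-0.1795z = -0.0329
Cramer: x(z) = 0.0240-0.1550z;  y(z) = -0.0353+0.1407z
sphere 1 gives Az²+Bz+C=0 with A=1.0438, B=0.0929, C=-0.0251;  B²−4AC=0.1135;  roots -0.2059, 0.1169;  negative root z = -0.2059
x = 0.0559, y = -0.0643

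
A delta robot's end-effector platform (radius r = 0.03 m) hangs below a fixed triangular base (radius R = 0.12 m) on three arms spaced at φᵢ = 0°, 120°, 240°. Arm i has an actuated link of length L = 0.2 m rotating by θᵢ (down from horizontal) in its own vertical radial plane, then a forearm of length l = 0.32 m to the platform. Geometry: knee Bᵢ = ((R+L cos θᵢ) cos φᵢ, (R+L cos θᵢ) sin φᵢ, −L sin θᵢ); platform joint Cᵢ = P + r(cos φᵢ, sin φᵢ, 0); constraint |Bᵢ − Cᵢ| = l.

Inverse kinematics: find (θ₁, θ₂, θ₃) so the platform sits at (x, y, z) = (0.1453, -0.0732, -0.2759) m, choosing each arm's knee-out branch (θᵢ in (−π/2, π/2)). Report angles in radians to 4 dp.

arm 1 (φ=0.0°): x'=0.1453, y'=-0.0732
  A=-0.0553, B=-0.2759, C=(l²−L²−A²−y'²−z²)/(2L)=-0.0553
  γ=atan2(-0.2759,-0.0553)=-1.7686;  ψ=arccos(-0.1967)=1.7688;  θ1=γ+ψ≈0.0002
φ2=120.0° → target in arm frame (-0.1360, -0.0892)
  A=0.2260, B=-0.2759, C=(l²−L²−A²−y'²−z²)/(2L)=-0.1819
  γ=atan2(-0.2759,0.2260)=-0.8844;  ψ=arccos(-0.5101)=2.1061;  θ2=γ+ψ≈1.2217
arm 3 (φ=240.0°): x'=-0.0093, y'=0.1624
  A=0.0993, B=-0.2759, C=(l²−L²−A²−y'²−z²)/(2L)=-0.1249
  γ=atan2(-0.2759,0.0993)=-1.2255;  ψ=arccos(-0.4260)=2.0108;  θ3=γ+ψ≈0.7854

θ₁ = 0.0002, θ₂ = 1.2217, θ₃ = 0.7854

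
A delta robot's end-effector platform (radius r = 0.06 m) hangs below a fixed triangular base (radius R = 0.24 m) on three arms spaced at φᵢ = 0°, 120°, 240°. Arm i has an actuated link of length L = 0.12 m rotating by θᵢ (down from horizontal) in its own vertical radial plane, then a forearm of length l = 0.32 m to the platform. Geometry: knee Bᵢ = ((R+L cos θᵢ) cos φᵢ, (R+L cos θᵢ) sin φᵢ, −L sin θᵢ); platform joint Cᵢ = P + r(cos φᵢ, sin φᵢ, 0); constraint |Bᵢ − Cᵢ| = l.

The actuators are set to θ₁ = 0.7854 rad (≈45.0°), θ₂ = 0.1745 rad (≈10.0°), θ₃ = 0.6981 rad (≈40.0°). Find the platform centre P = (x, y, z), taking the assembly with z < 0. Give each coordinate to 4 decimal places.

(-0.0267, 0.0331, -0.2125)

φ1=0.0°: virtual centre (0.2649, 0.0000, -0.0849), radius l
φ2=120.0°: virtual centre (-0.1491, 0.2582, -0.0208), radius l
S3 = (0.2719·cos240.0°, 0.2719·sin240.0°, -0.0771) = (-0.1360, -0.2355, -0.0771)
eliminate P² terms by subtracting sphere 1 from 2 and 3
plane₁₂: -0.8279x+0.5165y+0.1280z = 0.0120
Cramer: x(z) = -0.0087+0.0849z;  y(z) = 0.0093-0.1118z
into |P−S₁|² = l²: 1.0197z² + 0.1212z + -0.0203 = 0;  Δ = 0.0975;  z = -0.2125 or 0.0937 → z<0 root = -0.2125
x = -0.0267, y = 0.0331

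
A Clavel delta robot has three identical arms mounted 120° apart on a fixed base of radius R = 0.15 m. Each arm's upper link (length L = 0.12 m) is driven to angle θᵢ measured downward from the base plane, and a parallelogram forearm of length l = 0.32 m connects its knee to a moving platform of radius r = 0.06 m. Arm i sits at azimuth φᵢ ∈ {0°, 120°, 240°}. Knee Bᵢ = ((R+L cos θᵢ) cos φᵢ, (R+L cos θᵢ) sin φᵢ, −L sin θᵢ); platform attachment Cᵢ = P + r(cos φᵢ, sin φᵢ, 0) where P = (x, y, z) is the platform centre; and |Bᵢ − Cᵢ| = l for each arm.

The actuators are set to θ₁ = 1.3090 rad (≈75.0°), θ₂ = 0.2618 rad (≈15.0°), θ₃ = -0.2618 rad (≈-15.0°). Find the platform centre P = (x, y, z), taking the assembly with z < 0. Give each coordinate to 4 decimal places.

arm 1 at φ=0.0°: (R−r)+L cos θ1 = 0.1211;  S1 = (0.1211, 0.0000, -0.1159)
φ2=120.0°: virtual centre (-0.1030, 0.1783, -0.0311), radius l
S3 = (0.2059·cos240.0°, 0.2059·sin240.0°, 0.0311) = (-0.1030, -0.1783, 0.0311)
eliminate P² terms by subtracting sphere 1 from 2 and 3
plane₁₂: -0.4480x+0.3566y+0.1697z = 0.0153
Cramer: x(z) = -0.0341+0.5174z;  y(z) = 0.0000+0.1742z
quadratic in z: (1.2981)z²+(0.0713)z+(-0.0649)=0, √Δ=0.5848 → z ∈ {-0.2527, 0.1978}; z = -0.2527 (taking z<0)
x = -0.1649, y = -0.0440

(-0.1649, -0.0440, -0.2527)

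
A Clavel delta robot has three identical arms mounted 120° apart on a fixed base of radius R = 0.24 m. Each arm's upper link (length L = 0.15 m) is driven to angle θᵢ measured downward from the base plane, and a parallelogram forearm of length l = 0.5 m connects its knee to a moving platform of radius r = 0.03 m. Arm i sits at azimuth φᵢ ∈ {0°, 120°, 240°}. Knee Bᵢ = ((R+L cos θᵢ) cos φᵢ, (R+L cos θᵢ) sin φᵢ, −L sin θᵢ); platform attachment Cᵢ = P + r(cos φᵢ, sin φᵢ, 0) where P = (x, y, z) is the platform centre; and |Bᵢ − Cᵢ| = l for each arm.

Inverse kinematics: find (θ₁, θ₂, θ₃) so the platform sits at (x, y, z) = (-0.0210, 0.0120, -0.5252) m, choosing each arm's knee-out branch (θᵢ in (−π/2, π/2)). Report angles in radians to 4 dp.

θ₁ = 1.0475, θ₂ = 0.8728, θ₃ = 0.9601

arm 1 (φ=0.0°): x'=-0.0210, y'=0.0120
  A=0.2310, B=-0.5252, C=(l²−L²−A²−y'²−z²)/(2L)=-0.3395
  γ=atan2(-0.5252,0.2310)=-1.1564;  ψ=arccos(-0.5917)=2.2039;  θ1=γ+ψ≈1.0475
φ2=120.0° → target in arm frame (0.0209, 0.0122)
  A cos θ + B sin θ = C:  0.1891·cos θ + -0.5252·sin θ = -0.2808
  θ2 = atan2(B,A) + arccos(C/0.5582) = 0.8728
arm 3 (φ=240.0°): x'=0.0001, y'=-0.0242
  A=0.2099, B=-0.5252, C=(l²−L²−A²−y'²−z²)/(2L)=-0.3099
  γ=atan2(-0.5252,0.2099)=-1.1906;  ψ=arccos(-0.5480)=2.1507;  θ3=γ+ψ≈0.9601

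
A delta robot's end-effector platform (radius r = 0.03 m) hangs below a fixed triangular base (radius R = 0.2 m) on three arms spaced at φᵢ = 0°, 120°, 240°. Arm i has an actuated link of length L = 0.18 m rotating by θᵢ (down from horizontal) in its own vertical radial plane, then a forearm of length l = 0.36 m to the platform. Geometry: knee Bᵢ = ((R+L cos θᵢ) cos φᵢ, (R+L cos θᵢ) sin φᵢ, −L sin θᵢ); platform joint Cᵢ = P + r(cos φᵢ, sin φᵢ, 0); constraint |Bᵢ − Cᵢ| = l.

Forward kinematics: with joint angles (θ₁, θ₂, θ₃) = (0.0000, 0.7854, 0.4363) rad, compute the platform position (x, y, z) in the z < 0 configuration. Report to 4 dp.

arm 1 at φ=0.0°: e+L cos θ1 = 0.3500;  centre 1 = (0.3500, 0.0000, 0.0000)
arm 2 at φ=120.0°: e+L cos θ2 = 0.2973;  centre 2 = (-0.1486, 0.2575, -0.1273)
arm 3 at φ=240.0°: e+L cos θ3 = 0.3331;  centre 3 = (-0.1666, -0.2885, -0.0761)
eliminate P² terms by subtracting sphere 1 from 2 and 3
plane₁₂: -0.9973x+0.5149y+-0.2546z = -0.0179
det = 1.1074;  x = 0.0120+-0.2034z,  y = -0.0116+0.1005z
quadratic in z: (1.0515)z²+(0.1352)z+(-0.0152)=0, √Δ=0.2869 → z ∈ {-0.2007, 0.0722}; z = -0.2007 (taking z<0)
x = 0.0528, y = -0.0317

(0.0528, -0.0317, -0.2007)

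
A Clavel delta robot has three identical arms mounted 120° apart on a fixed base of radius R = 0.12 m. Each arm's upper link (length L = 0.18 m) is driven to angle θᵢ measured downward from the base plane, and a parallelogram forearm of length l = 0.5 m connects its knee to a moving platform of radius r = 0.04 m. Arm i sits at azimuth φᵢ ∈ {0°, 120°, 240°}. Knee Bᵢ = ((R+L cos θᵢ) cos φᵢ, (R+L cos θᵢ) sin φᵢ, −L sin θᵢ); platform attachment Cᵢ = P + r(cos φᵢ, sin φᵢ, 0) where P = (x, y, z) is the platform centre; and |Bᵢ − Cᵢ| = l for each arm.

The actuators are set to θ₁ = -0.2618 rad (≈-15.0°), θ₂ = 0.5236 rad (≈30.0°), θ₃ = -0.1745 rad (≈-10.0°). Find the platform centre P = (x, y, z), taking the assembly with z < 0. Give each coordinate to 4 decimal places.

(0.0868, -0.1222, -0.4086)

φ1=0.0°: virtual centre (0.2539, 0.0000, 0.0466), radius l
φ2=120.0°: virtual centre (-0.1179, 0.2043, -0.0900), radius l
arm 3 at φ=240.0°: ρ3 = 0.2573;  O3 = (-0.1286, -0.2228, 0.0313)
eliminate P² terms by subtracting sphere 1 from 2 and 3
linear system: -0.7436x+0.4086y = -0.0029−-0.2732z; -0.7650x+-0.4456y = 0.0005−-0.0307z
Cramer: x(z) = 0.0016-0.2085z;  y(z) = -0.0040+0.2891z
into |P−O₁|² = l²: 1.1271z² + 0.0097z + -0.1842 = 0;  Δ = 0.8305;  z = -0.4086 or 0.4000 → z<0 root = -0.4086
x = 0.0868, y = -0.1222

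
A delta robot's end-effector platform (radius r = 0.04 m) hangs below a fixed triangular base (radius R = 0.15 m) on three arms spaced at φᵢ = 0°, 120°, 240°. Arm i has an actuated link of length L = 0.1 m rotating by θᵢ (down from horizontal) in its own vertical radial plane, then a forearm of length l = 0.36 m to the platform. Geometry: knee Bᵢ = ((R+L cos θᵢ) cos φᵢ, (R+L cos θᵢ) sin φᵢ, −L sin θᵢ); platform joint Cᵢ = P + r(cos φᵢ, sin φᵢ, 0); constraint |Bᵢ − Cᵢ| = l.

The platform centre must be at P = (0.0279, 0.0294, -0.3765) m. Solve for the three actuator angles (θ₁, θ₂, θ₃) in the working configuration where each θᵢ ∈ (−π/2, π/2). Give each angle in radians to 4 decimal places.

θ₁ = 0.6111, θ₂ = 0.6988, θ₃ = 0.9603

rotate P by −φ1: (0.0279, 0.0294, -0.3765)
  A cos θ + B sin θ = C:  0.0821·cos θ + -0.3765·sin θ = -0.1488
  √(A²+B²)=0.3853;  θ1 = -1.3561+1.9672 ≈ 0.6111
rotate P by −φ2: (0.0115, -0.0389, -0.3765)
  e−x'=0.0985;  (l²−L²−(e−x')²−y'²−z²)/2L = -0.1668
  γ=atan2(-0.3765,0.0985)=-1.3149;  ψ=arccos(-0.4286)=2.0138;  θ2=γ+ψ≈0.6988
rotate P by −φ3: (-0.0394, 0.0095, -0.3765)
  A=0.1494, B=-0.3765, C=(l²−L²−A²−y'²−z²)/(2L)=-0.2228
  √(A²+B²)=0.4051;  θ3 = -1.1930+2.1533 ≈ 0.9603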